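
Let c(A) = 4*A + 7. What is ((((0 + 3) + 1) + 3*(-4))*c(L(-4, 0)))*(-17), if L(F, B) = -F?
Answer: 3128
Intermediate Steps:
c(A) = 7 + 4*A
((((0 + 3) + 1) + 3*(-4))*c(L(-4, 0)))*(-17) = ((((0 + 3) + 1) + 3*(-4))*(7 + 4*(-1*(-4))))*(-17) = (((3 + 1) - 12)*(7 + 4*4))*(-17) = ((4 - 12)*(7 + 16))*(-17) = -8*23*(-17) = -184*(-17) = 3128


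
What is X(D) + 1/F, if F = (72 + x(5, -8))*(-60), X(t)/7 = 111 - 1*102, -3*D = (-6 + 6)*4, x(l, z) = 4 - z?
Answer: 317519/5040 ≈ 63.000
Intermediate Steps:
D = 0 (D = -(-6 + 6)*4/3 = -0*4 = -⅓*0 = 0)
X(t) = 63 (X(t) = 7*(111 - 1*102) = 7*(111 - 102) = 7*9 = 63)
F = -5040 (F = (72 + (4 - 1*(-8)))*(-60) = (72 + (4 + 8))*(-60) = (72 + 12)*(-60) = 84*(-60) = -5040)
X(D) + 1/F = 63 + 1/(-5040) = 63 - 1/5040 = 317519/5040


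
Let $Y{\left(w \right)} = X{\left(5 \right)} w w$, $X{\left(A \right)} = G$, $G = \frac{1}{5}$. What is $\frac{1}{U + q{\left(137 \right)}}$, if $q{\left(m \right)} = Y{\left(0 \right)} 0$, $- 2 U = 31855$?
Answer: $- \frac{2}{31855} \approx -6.2785 \cdot 10^{-5}$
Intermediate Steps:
$U = - \frac{31855}{2}$ ($U = \left(- \frac{1}{2}\right) 31855 = - \frac{31855}{2} \approx -15928.0$)
$G = \frac{1}{5} \approx 0.2$
$X{\left(A \right)} = \frac{1}{5}$
$Y{\left(w \right)} = \frac{w^{2}}{5}$ ($Y{\left(w \right)} = \frac{w}{5} w = \frac{w^{2}}{5}$)
$q{\left(m \right)} = 0$ ($q{\left(m \right)} = \frac{0^{2}}{5} \cdot 0 = \frac{1}{5} \cdot 0 \cdot 0 = 0 \cdot 0 = 0$)
$\frac{1}{U + q{\left(137 \right)}} = \frac{1}{- \frac{31855}{2} + 0} = \frac{1}{- \frac{31855}{2}} = - \frac{2}{31855}$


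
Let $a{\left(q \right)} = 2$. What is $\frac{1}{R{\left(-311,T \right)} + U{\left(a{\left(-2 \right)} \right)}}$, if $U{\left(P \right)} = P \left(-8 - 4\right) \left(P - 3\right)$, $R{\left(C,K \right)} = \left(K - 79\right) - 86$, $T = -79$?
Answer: $- \frac{1}{220} \approx -0.0045455$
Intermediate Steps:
$R{\left(C,K \right)} = -165 + K$ ($R{\left(C,K \right)} = \left(-79 + K\right) - 86 = -165 + K$)
$U{\left(P \right)} = P \left(36 - 12 P\right)$ ($U{\left(P \right)} = P \left(- 12 \left(-3 + P\right)\right) = P \left(36 - 12 P\right)$)
$\frac{1}{R{\left(-311,T \right)} + U{\left(a{\left(-2 \right)} \right)}} = \frac{1}{\left(-165 - 79\right) + 12 \cdot 2 \left(3 - 2\right)} = \frac{1}{-244 + 12 \cdot 2 \left(3 - 2\right)} = \frac{1}{-244 + 12 \cdot 2 \cdot 1} = \frac{1}{-244 + 24} = \frac{1}{-220} = - \frac{1}{220}$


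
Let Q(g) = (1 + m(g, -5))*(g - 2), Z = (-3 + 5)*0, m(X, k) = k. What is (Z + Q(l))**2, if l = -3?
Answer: 400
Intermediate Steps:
Z = 0 (Z = 2*0 = 0)
Q(g) = 8 - 4*g (Q(g) = (1 - 5)*(g - 2) = -4*(-2 + g) = 8 - 4*g)
(Z + Q(l))**2 = (0 + (8 - 4*(-3)))**2 = (0 + (8 + 12))**2 = (0 + 20)**2 = 20**2 = 400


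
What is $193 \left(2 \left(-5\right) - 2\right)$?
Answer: $-2316$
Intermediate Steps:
$193 \left(2 \left(-5\right) - 2\right) = 193 \left(-10 - 2\right) = 193 \left(-12\right) = -2316$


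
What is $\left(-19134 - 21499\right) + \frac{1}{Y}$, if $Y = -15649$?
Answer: $- \frac{635865818}{15649} \approx -40633.0$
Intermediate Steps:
$\left(-19134 - 21499\right) + \frac{1}{Y} = \left(-19134 - 21499\right) + \frac{1}{-15649} = -40633 - \frac{1}{15649} = - \frac{635865818}{15649}$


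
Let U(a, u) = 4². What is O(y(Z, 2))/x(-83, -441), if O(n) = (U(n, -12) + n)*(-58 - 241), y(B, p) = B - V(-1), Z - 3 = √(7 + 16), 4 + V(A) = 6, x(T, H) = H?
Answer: 5083/441 + 299*√23/441 ≈ 14.778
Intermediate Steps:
V(A) = 2 (V(A) = -4 + 6 = 2)
U(a, u) = 16
Z = 3 + √23 (Z = 3 + √(7 + 16) = 3 + √23 ≈ 7.7958)
y(B, p) = -2 + B (y(B, p) = B - 1*2 = B - 2 = -2 + B)
O(n) = -4784 - 299*n (O(n) = (16 + n)*(-58 - 241) = (16 + n)*(-299) = -4784 - 299*n)
O(y(Z, 2))/x(-83, -441) = (-4784 - 299*(-2 + (3 + √23)))/(-441) = (-4784 - 299*(1 + √23))*(-1/441) = (-4784 + (-299 - 299*√23))*(-1/441) = (-5083 - 299*√23)*(-1/441) = 5083/441 + 299*√23/441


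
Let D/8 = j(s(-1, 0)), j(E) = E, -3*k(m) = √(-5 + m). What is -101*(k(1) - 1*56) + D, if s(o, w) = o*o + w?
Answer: 5664 + 202*I/3 ≈ 5664.0 + 67.333*I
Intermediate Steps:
k(m) = -√(-5 + m)/3
s(o, w) = w + o² (s(o, w) = o² + w = w + o²)
D = 8 (D = 8*(0 + (-1)²) = 8*(0 + 1) = 8*1 = 8)
-101*(k(1) - 1*56) + D = -101*(-√(-5 + 1)/3 - 1*56) + 8 = -101*(-2*I/3 - 56) + 8 = -101*(-56 - 2*I/3) + 8 = (5656 + 202*I/3) + 8 = 5664 + 202*I/3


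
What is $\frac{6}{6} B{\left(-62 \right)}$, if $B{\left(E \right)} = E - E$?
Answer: $0$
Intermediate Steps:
$B{\left(E \right)} = 0$
$\frac{6}{6} B{\left(-62 \right)} = \frac{6}{6} \cdot 0 = 6 \cdot \frac{1}{6} \cdot 0 = 1 \cdot 0 = 0$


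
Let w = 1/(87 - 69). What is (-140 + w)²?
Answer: 6345361/324 ≈ 19584.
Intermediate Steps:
w = 1/18 ≈ 0.055556
(-140 + w)² = (-140 + 1/18)² = (-2519/18)² = 6345361/324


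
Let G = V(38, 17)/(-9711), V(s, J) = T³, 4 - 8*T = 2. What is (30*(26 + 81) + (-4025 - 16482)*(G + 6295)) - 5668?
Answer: -80232451650085/621504 ≈ -1.2909e+8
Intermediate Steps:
T = ¼ (T = ½ - ⅛*2 = ½ - ¼ = ¼ ≈ 0.25000)
V(s, J) = 1/64 (V(s, J) = (¼)³ = 1/64)
G = -1/621504 (G = (1/64)/(-9711) = (1/64)*(-1/9711) = -1/621504 ≈ -1.6090e-6)
(30*(26 + 81) + (-4025 - 16482)*(G + 6295)) - 5668 = (30*(26 + 81) + (-4025 - 16482)*(-1/621504 + 6295)) - 5668 = (30*107 - 20507*3912367679/621504) - 5668 = (3210 - 80230923993253/621504) - 5668 = -80228928965413/621504 - 5668 = -80232451650085/621504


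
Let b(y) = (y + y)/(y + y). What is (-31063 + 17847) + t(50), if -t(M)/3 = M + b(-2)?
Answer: -13369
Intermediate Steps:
b(y) = 1 (b(y) = (2*y)/((2*y)) = (2*y)*(1/(2*y)) = 1)
t(M) = -3 - 3*M (t(M) = -3*(M + 1) = -3*(1 + M) = -3 - 3*M)
(-31063 + 17847) + t(50) = (-31063 + 17847) + (-3 - 3*50) = -13216 + (-3 - 150) = -13216 - 153 = -13369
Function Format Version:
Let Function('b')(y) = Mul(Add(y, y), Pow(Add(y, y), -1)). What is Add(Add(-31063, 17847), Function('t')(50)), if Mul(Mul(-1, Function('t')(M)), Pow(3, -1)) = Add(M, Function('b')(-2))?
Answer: -13369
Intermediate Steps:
Function('b')(y) = 1 (Function('b')(y) = Mul(Mul(2, y), Pow(Mul(2, y), -1)) = Mul(Mul(2, y), Mul(Rational(1, 2), Pow(y, -1))) = 1)
Function('t')(M) = Add(-3, Mul(-3, M)) (Function('t')(M) = Mul(-3, Add(M, 1)) = Mul(-3, Add(1, M)) = Add(-3, Mul(-3, M)))
Add(Add(-31063, 17847), Function('t')(50)) = Add(Add(-31063, 17847), Add(-3, Mul(-3, 50))) = Add(-13216, Add(-3, -150)) = Add(-13216, -153) = -13369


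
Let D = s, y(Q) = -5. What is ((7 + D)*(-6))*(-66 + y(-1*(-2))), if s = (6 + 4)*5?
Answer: 24282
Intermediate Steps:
s = 50 (s = 10*5 = 50)
D = 50
((7 + D)*(-6))*(-66 + y(-1*(-2))) = ((7 + 50)*(-6))*(-66 - 5) = (57*(-6))*(-71) = -342*(-71) = 24282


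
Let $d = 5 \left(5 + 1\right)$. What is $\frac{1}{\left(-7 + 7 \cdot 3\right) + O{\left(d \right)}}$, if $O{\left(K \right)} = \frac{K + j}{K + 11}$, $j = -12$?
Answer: $\frac{41}{592} \approx 0.069257$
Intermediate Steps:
$d = 30$ ($d = 5 \cdot 6 = 30$)
$O{\left(K \right)} = \frac{-12 + K}{11 + K}$ ($O{\left(K \right)} = \frac{K - 12}{K + 11} = \frac{-12 + K}{11 + K}$)
$\frac{1}{\left(-7 + 7 \cdot 3\right) + O{\left(d \right)}} = \frac{1}{\left(-7 + 7 \cdot 3\right) + \frac{-12 + 30}{11 + 30}} = \frac{1}{\left(-7 + 21\right) + \frac{1}{41} \cdot 18} = \frac{1}{14 + \frac{1}{41} \cdot 18} = \frac{1}{14 + \frac{18}{41}} = \frac{1}{\frac{592}{41}} = \frac{41}{592}$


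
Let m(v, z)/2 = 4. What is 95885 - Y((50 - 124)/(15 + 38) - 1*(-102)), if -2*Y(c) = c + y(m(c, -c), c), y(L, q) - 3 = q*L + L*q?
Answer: 10254613/106 ≈ 96742.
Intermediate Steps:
m(v, z) = 8 (m(v, z) = 2*4 = 8)
y(L, q) = 3 + 2*L*q (y(L, q) = 3 + (q*L + L*q) = 3 + (L*q + L*q) = 3 + 2*L*q)
Y(c) = -3/2 - 17*c/2 (Y(c) = -(c + (3 + 2*8*c))/2 = -(c + (3 + 16*c))/2 = -(3 + 17*c)/2 = -3/2 - 17*c/2)
95885 - Y((50 - 124)/(15 + 38) - 1*(-102)) = 95885 - (-3/2 - 17*((50 - 124)/(15 + 38) - 1*(-102))/2) = 95885 - (-3/2 - 17*(-74/53 + 102)/2) = 95885 - (-3/2 - 17/2*5332/53) = 95885 - (-3/2 - 45322/53) = 95885 - 1*(-90803/106) = 95885 + 90803/106 = 10254613/106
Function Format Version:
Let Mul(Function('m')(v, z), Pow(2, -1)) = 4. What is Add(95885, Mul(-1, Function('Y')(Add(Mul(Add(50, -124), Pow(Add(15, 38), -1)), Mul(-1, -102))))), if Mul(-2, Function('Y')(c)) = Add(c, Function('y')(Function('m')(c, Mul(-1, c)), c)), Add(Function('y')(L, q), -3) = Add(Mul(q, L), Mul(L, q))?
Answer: Rational(10254613, 106) ≈ 96742.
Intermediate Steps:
Function('m')(v, z) = 8 (Function('m')(v, z) = Mul(2, 4) = 8)
Function('y')(L, q) = Add(3, Mul(2, L, q)) (Function('y')(L, q) = Add(3, Add(Mul(q, L), Mul(L, q))) = Add(3, Add(Mul(L, q), Mul(L, q))) = Add(3, Mul(2, L, q)))
Function('Y')(c) = Add(Rational(-3, 2), Mul(Rational(-17, 2), c)) (Function('Y')(c) = Mul(Rational(-1, 2), Add(c, Add(3, Mul(2, 8, c)))) = Mul(Rational(-1, 2), Add(c, Add(3, Mul(16, c)))) = Mul(Rational(-1, 2), Add(3, Mul(17, c))) = Add(Rational(-3, 2), Mul(Rational(-17, 2), c)))
Add(95885, Mul(-1, Function('Y')(Add(Mul(Add(50, -124), Pow(Add(15, 38), -1)), Mul(-1, -102))))) = Add(95885, Mul(-1, Add(Rational(-3, 2), Mul(Rational(-17, 2), Add(Mul(Add(50, -124), Pow(Add(15, 38), -1)), Mul(-1, -102)))))) = Add(95885, Mul(-1, Add(Rational(-3, 2), Mul(Rational(-17, 2), Add(Mul(-74, Pow(53, -1)), 102))))) = Add(95885, Mul(-1, Add(Rational(-3, 2), Mul(Rational(-17, 2), Add(Mul(-74, Rational(1, 53)), 102))))) = Add(95885, Mul(-1, Add(Rational(-3, 2), Mul(Rational(-17, 2), Add(Rational(-74, 53), 102))))) = Add(95885, Mul(-1, Add(Rational(-3, 2), Mul(Rational(-17, 2), Rational(5332, 53))))) = Add(95885, Mul(-1, Add(Rational(-3, 2), Rational(-45322, 53)))) = Add(95885, Mul(-1, Rational(-90803, 106))) = Add(95885, Rational(90803, 106)) = Rational(10254613, 106)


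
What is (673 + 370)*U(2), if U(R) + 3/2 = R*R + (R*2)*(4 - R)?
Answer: 21903/2 ≈ 10952.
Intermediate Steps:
U(R) = -3/2 + R² + 2*R*(4 - R) (U(R) = -3/2 + (R*R + (R*2)*(4 - R)) = -3/2 + (R² + (2*R)*(4 - R)) = -3/2 + (R² + 2*R*(4 - R)) = -3/2 + R² + 2*R*(4 - R))
(673 + 370)*U(2) = (673 + 370)*(-3/2 - 1*2² + 8*2) = 1043*(-3/2 - 1*4 + 16) = 1043*(-3/2 - 4 + 16) = 1043*(21/2) = 21903/2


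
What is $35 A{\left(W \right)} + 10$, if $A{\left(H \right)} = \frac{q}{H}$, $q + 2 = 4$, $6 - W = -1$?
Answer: $20$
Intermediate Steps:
$W = 7$ ($W = 6 - -1 = 6 + 1 = 7$)
$q = 2$ ($q = -2 + 4 = 2$)
$A{\left(H \right)} = \frac{2}{H}$
$35 A{\left(W \right)} + 10 = 35 \cdot \frac{2}{7} + 10 = 10 + 10 = 20$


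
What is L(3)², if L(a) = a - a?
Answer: 0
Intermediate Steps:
L(a) = 0
L(3)² = 0² = 0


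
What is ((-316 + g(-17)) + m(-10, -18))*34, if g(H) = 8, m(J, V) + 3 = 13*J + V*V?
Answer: -3978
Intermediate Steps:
m(J, V) = -3 + V² + 13*J (m(J, V) = -3 + (13*J + V*V) = -3 + (13*J + V²) = -3 + (V² + 13*J) = -3 + V² + 13*J)
((-316 + g(-17)) + m(-10, -18))*34 = ((-316 + 8) + (-3 + (-18)² + 13*(-10)))*34 = (-308 + (-3 + 324 - 130))*34 = (-308 + 191)*34 = -117*34 = -3978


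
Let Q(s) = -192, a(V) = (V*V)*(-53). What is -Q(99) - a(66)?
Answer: 231060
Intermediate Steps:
a(V) = -53*V² (a(V) = V²*(-53) = -53*V²)
-Q(99) - a(66) = -1*(-192) - (-53)*66² = 192 - (-53)*4356 = 192 - 1*(-230868) = 192 + 230868 = 231060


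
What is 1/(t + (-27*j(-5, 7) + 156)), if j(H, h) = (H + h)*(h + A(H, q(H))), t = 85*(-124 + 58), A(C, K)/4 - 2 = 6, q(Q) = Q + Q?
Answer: -1/7560 ≈ -0.00013228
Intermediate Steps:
q(Q) = 2*Q
A(C, K) = 32 (A(C, K) = 8 + 4*6 = 8 + 24 = 32)
t = -5610 (t = 85*(-66) = -5610)
j(H, h) = (32 + h)*(H + h) (j(H, h) = (H + h)*(h + 32) = (H + h)*(32 + h) = (32 + h)*(H + h))
1/(t + (-27*j(-5, 7) + 156)) = 1/(-5610 + (-27*(7² + 32*(-5) + 32*7 - 5*7) + 156)) = 1/(-5610 + (-27*(49 - 160 + 224 - 35) + 156)) = 1/(-5610 + (-27*78 + 156)) = 1/(-5610 + (-2106 + 156)) = 1/(-5610 - 1950) = 1/(-7560) = -1/7560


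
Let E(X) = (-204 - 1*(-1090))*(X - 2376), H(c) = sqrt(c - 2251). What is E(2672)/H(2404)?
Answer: 262256*sqrt(17)/51 ≈ 21202.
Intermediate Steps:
H(c) = sqrt(-2251 + c)
E(X) = -2105136 + 886*X (E(X) = (-204 + 1090)*(-2376 + X) = 886*(-2376 + X) = -2105136 + 886*X)
E(2672)/H(2404) = (-2105136 + 886*2672)/(sqrt(-2251 + 2404)) = (-2105136 + 2367392)/(sqrt(153)) = 262256/((3*sqrt(17))) = 262256*(sqrt(17)/51) = 262256*sqrt(17)/51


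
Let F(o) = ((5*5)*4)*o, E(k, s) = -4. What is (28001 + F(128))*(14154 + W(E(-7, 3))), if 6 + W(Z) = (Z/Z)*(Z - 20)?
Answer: 576273324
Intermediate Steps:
W(Z) = -26 + Z (W(Z) = -6 + (Z/Z)*(Z - 20) = -6 + 1*(-20 + Z) = -6 + (-20 + Z) = -26 + Z)
F(o) = 100*o (F(o) = (25*4)*o = 100*o)
(28001 + F(128))*(14154 + W(E(-7, 3))) = (28001 + 100*128)*(14154 + (-26 - 4)) = (28001 + 12800)*(14154 - 30) = 40801*14124 = 576273324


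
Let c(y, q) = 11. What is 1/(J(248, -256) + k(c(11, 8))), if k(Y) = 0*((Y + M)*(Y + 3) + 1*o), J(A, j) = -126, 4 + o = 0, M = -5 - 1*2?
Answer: -1/126 ≈ -0.0079365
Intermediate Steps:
M = -7 (M = -5 - 2 = -7)
o = -4 (o = -4 + 0 = -4)
k(Y) = 0 (k(Y) = 0*((Y - 7)*(Y + 3) + 1*(-4)) = 0*((-7 + Y)*(3 + Y) - 4) = 0*(-4 + (-7 + Y)*(3 + Y)) = 0)
1/(J(248, -256) + k(c(11, 8))) = 1/(-126 + 0) = 1/(-126) = -1/126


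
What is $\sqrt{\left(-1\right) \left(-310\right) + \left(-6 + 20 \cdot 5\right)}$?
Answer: $2 \sqrt{101} \approx 20.1$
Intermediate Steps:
$\sqrt{\left(-1\right) \left(-310\right) + \left(-6 + 20 \cdot 5\right)} = \sqrt{310 + \left(-6 + 100\right)} = \sqrt{310 + 94} = \sqrt{404} = 2 \sqrt{101}$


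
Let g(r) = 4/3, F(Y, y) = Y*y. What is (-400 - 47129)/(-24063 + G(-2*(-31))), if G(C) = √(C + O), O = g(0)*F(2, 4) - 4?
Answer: 3431070981/1737083701 + 47529*√618/1737083701 ≈ 1.9759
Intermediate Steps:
g(r) = 4/3 (g(r) = 4*(⅓) = 4/3)
O = 20/3 (O = 4*(2*4)/3 - 4 = (4/3)*8 - 4 = 32/3 - 4 = 20/3 ≈ 6.6667)
G(C) = √(20/3 + C) (G(C) = √(C + 20/3) = √(20/3 + C))
(-400 - 47129)/(-24063 + G(-2*(-31))) = (-400 - 47129)/(-24063 + √(60 + 9*(-2*(-31)))/3) = -47529/(-24063 + √(60 + 9*62)/3) = -47529/(-24063 + √(60 + 558)/3) = -47529/(-24063 + √618/3)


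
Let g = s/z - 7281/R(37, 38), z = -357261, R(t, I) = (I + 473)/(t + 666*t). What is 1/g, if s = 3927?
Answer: -60853457/21398481588412 ≈ -2.8438e-6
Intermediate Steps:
R(t, I) = (473 + I)/(667*t) (R(t, I) = (473 + I)/((667*t)) = (473 + I)*(1/(667*t)) = (473 + I)/(667*t))
g = -21398481588412/60853457 (g = 3927/(-357261) - 7281*24679/(473 + 38) = 3927*(-1/357261) - 7281/((1/667)*(1/37)*511) = -1309/119087 - 7281/511/24679 = -1309/119087 - 7281*24679/511 = -1309/119087 - 179687799/511 = -21398481588412/60853457 ≈ -3.5164e+5)
1/g = 1/(-21398481588412/60853457) = -60853457/21398481588412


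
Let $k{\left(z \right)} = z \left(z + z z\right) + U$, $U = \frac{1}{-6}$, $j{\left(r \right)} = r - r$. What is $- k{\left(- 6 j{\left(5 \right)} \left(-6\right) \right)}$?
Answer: $\frac{1}{6} \approx 0.16667$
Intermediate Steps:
$j{\left(r \right)} = 0$
$U = - \frac{1}{6} \approx -0.16667$
$k{\left(z \right)} = - \frac{1}{6} + z \left(z + z^{2}\right)$ ($k{\left(z \right)} = z \left(z + z z\right) - \frac{1}{6} = z \left(z + z^{2}\right) - \frac{1}{6} = - \frac{1}{6} + z \left(z + z^{2}\right)$)
$- k{\left(- 6 j{\left(5 \right)} \left(-6\right) \right)} = - (- \frac{1}{6} + \left(\left(-6\right) 0 \left(-6\right)\right)^{2} + \left(\left(-6\right) 0 \left(-6\right)\right)^{3}) = - (- \frac{1}{6} + \left(0 \left(-6\right)\right)^{2} + \left(0 \left(-6\right)\right)^{3}) = - (- \frac{1}{6} + 0^{2} + 0^{3}) = - (- \frac{1}{6} + 0 + 0) = \left(-1\right) \left(- \frac{1}{6}\right) = \frac{1}{6}$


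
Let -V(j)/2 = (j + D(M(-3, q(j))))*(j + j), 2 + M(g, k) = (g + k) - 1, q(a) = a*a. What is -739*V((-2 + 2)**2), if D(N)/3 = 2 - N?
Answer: 0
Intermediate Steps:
q(a) = a**2
M(g, k) = -3 + g + k (M(g, k) = -2 + ((g + k) - 1) = -2 + (-1 + g + k) = -3 + g + k)
D(N) = 6 - 3*N (D(N) = 3*(2 - N) = 6 - 3*N)
V(j) = -4*j*(24 + j - 3*j**2) (V(j) = -2*(j + (6 - 3*(-3 - 3 + j**2)))*(j + j) = -2*(j + (6 - 3*(-6 + j**2)))*2*j = -2*(j + (6 + (18 - 3*j**2)))*2*j = -2*(j + (24 - 3*j**2))*2*j = -2*(24 + j - 3*j**2)*2*j = -4*j*(24 + j - 3*j**2))
-739*V((-2 + 2)**2) = -2956*(-2 + 2)**2*(-24 - (-2 + 2)**2 + 3*((-2 + 2)**2)**2) = -2956*0**2*(-24 - 1*0**2 + 3*(0**2)**2) = -2956*0*(-24 - 1*0 + 3*0**2) = -2956*0*(-24 + 0 + 3*0) = -2956*0*(-24 + 0 + 0) = -2956*0*(-24) = -739*0 = 0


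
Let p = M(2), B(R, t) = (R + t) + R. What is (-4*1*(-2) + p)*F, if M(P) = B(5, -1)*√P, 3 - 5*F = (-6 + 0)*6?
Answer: 312/5 + 351*√2/5 ≈ 161.68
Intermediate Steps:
B(R, t) = t + 2*R
F = 39/5 (F = ⅗ - (-6 + 0)*6/5 = ⅗ - (-6)*6/5 = ⅗ - ⅕*(-36) = ⅗ + 36/5 = 39/5 ≈ 7.8000)
M(P) = 9*√P (M(P) = (-1 + 2*5)*√P = (-1 + 10)*√P = 9*√P)
p = 9*√2 ≈ 12.728
(-4*1*(-2) + p)*F = (-4*1*(-2) + 9*√2)*(39/5) = (-4*(-2) + 9*√2)*(39/5) = (8 + 9*√2)*(39/5) = 312/5 + 351*√2/5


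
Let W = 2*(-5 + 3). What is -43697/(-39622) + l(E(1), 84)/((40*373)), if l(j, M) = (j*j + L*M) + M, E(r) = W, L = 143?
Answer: 141482613/73895030 ≈ 1.9146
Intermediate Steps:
W = -4 (W = 2*(-2) = -4)
E(r) = -4
l(j, M) = j**2 + 144*M (l(j, M) = (j*j + 143*M) + M = (j**2 + 143*M) + M = j**2 + 144*M)
-43697/(-39622) + l(E(1), 84)/((40*373)) = -43697/(-39622) + ((-4)**2 + 144*84)/((40*373)) = -43697*(-1/39622) + (16 + 12096)/14920 = 43697/39622 + 12112*(1/14920) = 43697/39622 + 1514/1865 = 141482613/73895030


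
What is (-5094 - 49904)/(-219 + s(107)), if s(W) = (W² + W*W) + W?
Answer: -27499/11393 ≈ -2.4137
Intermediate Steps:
s(W) = W + 2*W² (s(W) = (W² + W²) + W = 2*W² + W = W + 2*W²)
(-5094 - 49904)/(-219 + s(107)) = (-5094 - 49904)/(-219 + 107*(1 + 2*107)) = -54998/(-219 + 107*(1 + 214)) = -54998/(-219 + 107*215) = -54998/(-219 + 23005) = -54998/22786 = -54998*1/22786 = -27499/11393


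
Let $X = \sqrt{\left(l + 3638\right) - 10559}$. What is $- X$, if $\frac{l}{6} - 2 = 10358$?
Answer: $- \sqrt{55239} \approx -235.03$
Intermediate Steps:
$l = 62160$ ($l = 12 + 6 \cdot 10358 = 12 + 62148 = 62160$)
$X = \sqrt{55239}$ ($X = \sqrt{\left(62160 + 3638\right) - 10559} = \sqrt{65798 - 10559} = \sqrt{55239} \approx 235.03$)
$- X = - \sqrt{55239}$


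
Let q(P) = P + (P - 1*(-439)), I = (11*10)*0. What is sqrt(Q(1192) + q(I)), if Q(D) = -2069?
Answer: I*sqrt(1630) ≈ 40.373*I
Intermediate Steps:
I = 0 (I = 110*0 = 0)
q(P) = 439 + 2*P (q(P) = P + (P + 439) = P + (439 + P) = 439 + 2*P)
sqrt(Q(1192) + q(I)) = sqrt(-2069 + (439 + 2*0)) = sqrt(-2069 + (439 + 0)) = sqrt(-2069 + 439) = sqrt(-1630) = I*sqrt(1630)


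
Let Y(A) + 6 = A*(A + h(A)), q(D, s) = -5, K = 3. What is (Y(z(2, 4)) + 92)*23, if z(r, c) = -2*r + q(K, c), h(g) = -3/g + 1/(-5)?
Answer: 19067/5 ≈ 3813.4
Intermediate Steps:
h(g) = -⅕ - 3/g (h(g) = -3/g + 1*(-⅕) = -3/g - ⅕ = -⅕ - 3/g)
z(r, c) = -5 - 2*r (z(r, c) = -2*r - 5 = -5 - 2*r)
Y(A) = -6 + A*(A + (-15 - A)/(5*A))
(Y(z(2, 4)) + 92)*23 = ((-9 + (-5 - 2*2)² - (-5 - 2*2)/5) + 92)*23 = ((-9 + (-5 - 4)² - (-5 - 4)/5) + 92)*23 = ((-9 + (-9)² - ⅕*(-9)) + 92)*23 = ((-9 + 81 + 9/5) + 92)*23 = (369/5 + 92)*23 = (829/5)*23 = 19067/5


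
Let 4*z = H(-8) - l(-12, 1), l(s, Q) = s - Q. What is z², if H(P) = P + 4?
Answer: 81/16 ≈ 5.0625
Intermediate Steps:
H(P) = 4 + P
z = 9/4 (z = ((4 - 8) - (-12 - 1*1))/4 = (-4 - (-12 - 1))/4 = (-4 - 1*(-13))/4 = (-4 + 13)/4 = (¼)*9 = 9/4 ≈ 2.2500)
z² = (9/4)² = 81/16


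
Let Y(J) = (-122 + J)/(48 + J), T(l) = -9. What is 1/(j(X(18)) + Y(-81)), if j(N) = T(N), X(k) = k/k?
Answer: -33/94 ≈ -0.35106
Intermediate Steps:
X(k) = 1
j(N) = -9
Y(J) = (-122 + J)/(48 + J)
1/(j(X(18)) + Y(-81)) = 1/(-9 + (-122 - 81)/(48 - 81)) = 1/(-9 - 203/(-33)) = 1/(-9 - 1/33*(-203)) = 1/(-9 + 203/33) = 1/(-94/33) = -33/94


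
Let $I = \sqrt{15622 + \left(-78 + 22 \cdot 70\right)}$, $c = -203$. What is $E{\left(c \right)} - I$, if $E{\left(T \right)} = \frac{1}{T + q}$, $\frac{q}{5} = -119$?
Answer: $- \frac{1}{798} - 2 \sqrt{4271} \approx -130.71$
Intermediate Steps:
$q = -595$ ($q = 5 \left(-119\right) = -595$)
$I = 2 \sqrt{4271}$ ($I = \sqrt{15622 + \left(-78 + 1540\right)} = \sqrt{15622 + 1462} = \sqrt{17084} = 2 \sqrt{4271} \approx 130.71$)
$E{\left(T \right)} = \frac{1}{-595 + T}$ ($E{\left(T \right)} = \frac{1}{T - 595} = \frac{1}{-595 + T}$)
$E{\left(c \right)} - I = \frac{1}{-595 - 203} - 2 \sqrt{4271} = \frac{1}{-798} - 2 \sqrt{4271} = - \frac{1}{798} - 2 \sqrt{4271}$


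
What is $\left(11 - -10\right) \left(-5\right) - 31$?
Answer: $-136$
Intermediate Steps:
$\left(11 - -10\right) \left(-5\right) - 31 = \left(11 + 10\right) \left(-5\right) - 31 = 21 \left(-5\right) - 31 = -105 - 31 = -136$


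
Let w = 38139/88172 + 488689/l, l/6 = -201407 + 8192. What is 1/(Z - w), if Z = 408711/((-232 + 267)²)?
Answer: 1788796062900/596797143100289 ≈ 0.0029973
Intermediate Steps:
l = -1159290 (l = 6*(-201407 + 8192) = 6*(-193215) = -1159290)
w = 562737401/51108458940 (w = 38139/88172 + 488689/(-1159290) = 38139*(1/88172) + 488689*(-1/1159290) = 38139/88172 - 488689/1159290 = 562737401/51108458940 ≈ 0.011011)
Z = 408711/1225 (Z = 408711/(35²) = 408711/1225 ≈ 333.64)
1/(Z - w) = 1/(408711/1225 - 1*562737401/51108458940) = 1/(408711/1225 - 562737401/51108458940) = 1/(596797143100289/1788796062900) = 1788796062900/596797143100289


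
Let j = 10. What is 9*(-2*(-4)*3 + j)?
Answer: 306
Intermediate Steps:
9*(-2*(-4)*3 + j) = 9*(-2*(-4)*3 + 10) = 9*(8*3 + 10) = 9*(24 + 10) = 9*34 = 306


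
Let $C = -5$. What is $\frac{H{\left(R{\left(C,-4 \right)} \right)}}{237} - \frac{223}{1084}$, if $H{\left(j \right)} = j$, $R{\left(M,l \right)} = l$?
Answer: $- \frac{57187}{256908} \approx -0.2226$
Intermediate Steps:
$\frac{H{\left(R{\left(C,-4 \right)} \right)}}{237} - \frac{223}{1084} = - \frac{4}{237} - \frac{223}{1084} = - \frac{57187}{256908}$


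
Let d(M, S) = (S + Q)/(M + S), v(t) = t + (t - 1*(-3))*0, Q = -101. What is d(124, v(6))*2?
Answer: -19/13 ≈ -1.4615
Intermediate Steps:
v(t) = t (v(t) = t + (t + 3)*0 = t + (3 + t)*0 = t + 0 = t)
d(M, S) = (-101 + S)/(M + S) (d(M, S) = (S - 101)/(M + S) = (-101 + S)/(M + S))
d(124, v(6))*2 = ((-101 + 6)/(124 + 6))*2 = (-95/130)*2 = ((1/130)*(-95))*2 = -19/26*2 = -19/13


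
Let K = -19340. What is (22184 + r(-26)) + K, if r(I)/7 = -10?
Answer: 2774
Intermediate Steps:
r(I) = -70 (r(I) = 7*(-10) = -70)
(22184 + r(-26)) + K = (22184 - 70) - 19340 = 22114 - 19340 = 2774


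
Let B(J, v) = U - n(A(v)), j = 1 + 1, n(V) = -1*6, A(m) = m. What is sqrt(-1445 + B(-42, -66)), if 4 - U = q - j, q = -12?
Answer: 7*I*sqrt(29) ≈ 37.696*I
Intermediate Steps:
n(V) = -6
j = 2
U = 18 (U = 4 - (-12 - 1*2) = 4 - (-12 - 2) = 4 - 1*(-14) = 4 + 14 = 18)
B(J, v) = 24 (B(J, v) = 18 - 1*(-6) = 18 + 6 = 24)
sqrt(-1445 + B(-42, -66)) = sqrt(-1445 + 24) = sqrt(-1421) = 7*I*sqrt(29)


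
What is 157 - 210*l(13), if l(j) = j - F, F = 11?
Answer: -263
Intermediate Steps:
l(j) = -11 + j (l(j) = j - 1*11 = j - 11 = -11 + j)
157 - 210*l(13) = 157 - 210*(-11 + 13) = 157 - 210*2 = 157 - 420 = -263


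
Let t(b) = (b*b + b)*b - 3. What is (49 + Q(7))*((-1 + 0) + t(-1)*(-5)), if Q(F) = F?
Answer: 784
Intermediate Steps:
t(b) = -3 + b*(b + b**2) (t(b) = (b**2 + b)*b - 3 = (b + b**2)*b - 3 = b*(b + b**2) - 3 = -3 + b*(b + b**2))
(49 + Q(7))*((-1 + 0) + t(-1)*(-5)) = (49 + 7)*((-1 + 0) + (-3 + (-1)**2 + (-1)**3)*(-5)) = 56*(-1 + (-3 + 1 - 1)*(-5)) = 56*(-1 - 3*(-5)) = 56*(-1 + 15) = 56*14 = 784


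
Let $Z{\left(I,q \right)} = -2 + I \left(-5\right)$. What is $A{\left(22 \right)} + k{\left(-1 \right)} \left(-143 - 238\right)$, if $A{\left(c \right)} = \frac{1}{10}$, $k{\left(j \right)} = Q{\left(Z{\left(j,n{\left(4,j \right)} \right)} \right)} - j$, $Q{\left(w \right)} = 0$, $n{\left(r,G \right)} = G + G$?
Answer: $- \frac{3809}{10} \approx -380.9$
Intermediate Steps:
$n{\left(r,G \right)} = 2 G$
$Z{\left(I,q \right)} = -2 - 5 I$
$k{\left(j \right)} = - j$ ($k{\left(j \right)} = 0 - j = - j$)
$A{\left(c \right)} = \frac{1}{10}$
$A{\left(22 \right)} + k{\left(-1 \right)} \left(-143 - 238\right) = \frac{1}{10} + \left(-1\right) \left(-1\right) \left(-143 - 238\right) = \frac{1}{10} + 1 \left(-381\right) = \frac{1}{10} - 381 = - \frac{3809}{10}$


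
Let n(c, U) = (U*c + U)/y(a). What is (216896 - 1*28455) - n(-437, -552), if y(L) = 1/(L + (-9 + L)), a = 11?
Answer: -2940295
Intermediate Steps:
y(L) = 1/(-9 + 2*L)
n(c, U) = 13*U + 13*U*c (n(c, U) = (U*c + U)/(1/(-9 + 2*11)) = (U + U*c)/(1/(-9 + 22)) = (U + U*c)/(1/13) = (U + U*c)*13 = 13*U + 13*U*c)
(216896 - 1*28455) - n(-437, -552) = (216896 - 1*28455) - 13*(-552)*(1 - 437) = (216896 - 28455) - 13*(-552)*(-436) = 188441 - 1*3128736 = 188441 - 3128736 = -2940295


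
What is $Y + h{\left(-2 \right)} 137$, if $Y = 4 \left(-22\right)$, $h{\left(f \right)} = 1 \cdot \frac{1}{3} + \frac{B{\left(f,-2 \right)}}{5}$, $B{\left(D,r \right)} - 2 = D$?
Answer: $- \frac{127}{3} \approx -42.333$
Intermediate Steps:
$B{\left(D,r \right)} = 2 + D$
$h{\left(f \right)} = \frac{11}{15} + \frac{f}{5}$ ($h{\left(f \right)} = 1 \cdot \frac{1}{3} + \frac{2 + f}{5} = 1 \cdot \frac{1}{3} + \left(2 + f\right) \frac{1}{5} = \frac{1}{3} + \left(\frac{2}{5} + \frac{f}{5}\right) = \frac{11}{15} + \frac{f}{5}$)
$Y = -88$
$Y + h{\left(-2 \right)} 137 = -88 + \left(\frac{11}{15} + \frac{1}{5} \left(-2\right)\right) 137 = -88 + \left(\frac{11}{15} - \frac{2}{5}\right) 137 = -88 + \frac{1}{3} \cdot 137 = -88 + \frac{137}{3} = - \frac{127}{3}$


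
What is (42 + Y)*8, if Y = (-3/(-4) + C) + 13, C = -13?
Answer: 342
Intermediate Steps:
Y = 3/4 (Y = (-3/(-4) - 13) + 13 = (-3*(-1/4) - 13) + 13 = (3/4 - 13) + 13 = -49/4 + 13 = 3/4 ≈ 0.75000)
(42 + Y)*8 = (42 + 3/4)*8 = (171/4)*8 = 342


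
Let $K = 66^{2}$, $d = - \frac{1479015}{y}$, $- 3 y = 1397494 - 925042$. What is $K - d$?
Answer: $\frac{684521289}{157484} \approx 4346.6$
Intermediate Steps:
$y = -157484$ ($y = - \frac{1397494 - 925042}{3} = \left(- \frac{1}{3}\right) 472452 = -157484$)
$d = \frac{1479015}{157484}$ ($d = - \frac{1479015}{-157484} = \left(-1479015\right) \left(- \frac{1}{157484}\right) = \frac{1479015}{157484} \approx 9.3915$)
$K = 4356$
$K - d = 4356 - \frac{1479015}{157484} = \frac{684521289}{157484}$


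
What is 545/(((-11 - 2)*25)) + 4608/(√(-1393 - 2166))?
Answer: -109/65 - 4608*I*√3559/3559 ≈ -1.6769 - 77.241*I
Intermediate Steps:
545/(((-11 - 2)*25)) + 4608/(√(-1393 - 2166)) = 545/((-13*25)) + 4608/(√(-3559)) = 545/(-325) + 4608/((I*√3559)) = 545*(-1/325) + 4608*(-I*√3559/3559) = -109/65 - 4608*I*√3559/3559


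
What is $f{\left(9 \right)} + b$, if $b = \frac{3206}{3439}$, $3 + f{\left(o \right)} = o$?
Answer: $\frac{23840}{3439} \approx 6.9323$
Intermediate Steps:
$f{\left(o \right)} = -3 + o$
$b = \frac{3206}{3439}$ ($b = 3206 \cdot \frac{1}{3439} = \frac{3206}{3439} \approx 0.93225$)
$f{\left(9 \right)} + b = \left(-3 + 9\right) + \frac{3206}{3439} = 6 + \frac{3206}{3439} = \frac{23840}{3439}$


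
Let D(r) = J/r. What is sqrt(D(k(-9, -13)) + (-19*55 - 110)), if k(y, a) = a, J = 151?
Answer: I*sqrt(197158)/13 ≈ 34.156*I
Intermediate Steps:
D(r) = 151/r
sqrt(D(k(-9, -13)) + (-19*55 - 110)) = sqrt(151/(-13) + (-19*55 - 110)) = sqrt(151*(-1/13) + (-1045 - 110)) = sqrt(-151/13 - 1155) = sqrt(-15166/13) = I*sqrt(197158)/13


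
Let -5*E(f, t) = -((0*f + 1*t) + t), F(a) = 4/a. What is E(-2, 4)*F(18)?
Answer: 16/45 ≈ 0.35556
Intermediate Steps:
E(f, t) = 2*t/5 (E(f, t) = -(-1)*((0*f + 1*t) + t)/5 = -(-1)*((0 + t) + t)/5 = -(-1)*(t + t)/5 = -(-1)*2*t/5 = -(-2)*t/5 = 2*t/5)
E(-2, 4)*F(18) = ((⅖)*4)*(4/18) = 8*(4*(1/18))/5 = (8/5)*(2/9) = 16/45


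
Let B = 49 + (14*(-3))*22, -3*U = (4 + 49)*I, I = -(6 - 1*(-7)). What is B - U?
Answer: -3314/3 ≈ -1104.7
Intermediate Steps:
I = -13 (I = -(6 + 7) = -1*13 = -13)
U = 689/3 (U = -(4 + 49)*(-13)/3 = -53*(-13)/3 = -⅓*(-689) = 689/3 ≈ 229.67)
B = -875 (B = 49 - 42*22 = 49 - 924 = -875)
B - U = -875 - 1*689/3 = -875 - 689/3 = -3314/3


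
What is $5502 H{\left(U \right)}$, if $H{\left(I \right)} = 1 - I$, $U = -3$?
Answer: $22008$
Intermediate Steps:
$5502 H{\left(U \right)} = 5502 \left(1 - -3\right) = 5502 \left(1 + 3\right) = 5502 \cdot 4 = 22008$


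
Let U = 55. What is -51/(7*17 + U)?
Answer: -17/58 ≈ -0.29310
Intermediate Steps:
-51/(7*17 + U) = -51/(7*17 + 55) = -51/(119 + 55) = -51/174 = -51*1/174 = -17/58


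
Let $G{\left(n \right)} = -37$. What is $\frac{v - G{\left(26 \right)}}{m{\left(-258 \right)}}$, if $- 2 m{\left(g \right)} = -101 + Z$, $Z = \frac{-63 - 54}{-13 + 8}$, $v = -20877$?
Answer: $- \frac{52100}{97} \approx -537.11$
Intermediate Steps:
$Z = \frac{117}{5}$ ($Z = - \frac{117}{-5} = \left(-117\right) \left(- \frac{1}{5}\right) = \frac{117}{5} \approx 23.4$)
$m{\left(g \right)} = \frac{194}{5}$ ($m{\left(g \right)} = - \frac{-101 + \frac{117}{5}}{2} = \left(- \frac{1}{2}\right) \left(- \frac{388}{5}\right) = \frac{194}{5}$)
$\frac{v - G{\left(26 \right)}}{m{\left(-258 \right)}} = \frac{-20877 - -37}{\frac{194}{5}} = \left(-20877 + 37\right) \frac{5}{194} = \left(-20840\right) \frac{5}{194} = - \frac{52100}{97}$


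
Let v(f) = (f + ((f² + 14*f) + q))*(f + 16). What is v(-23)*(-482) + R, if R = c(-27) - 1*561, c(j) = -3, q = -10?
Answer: 586512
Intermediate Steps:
v(f) = (16 + f)*(-10 + f² + 15*f) (v(f) = (f + ((f² + 14*f) - 10))*(f + 16) = (f + (-10 + f² + 14*f))*(16 + f) = (-10 + f² + 15*f)*(16 + f) = (16 + f)*(-10 + f² + 15*f))
R = -564 (R = -3 - 1*561 = -3 - 561 = -564)
v(-23)*(-482) + R = (-160 + (-23)³ + 31*(-23)² + 230*(-23))*(-482) - 564 = (-160 - 12167 + 31*529 - 5290)*(-482) - 564 = (-160 - 12167 + 16399 - 5290)*(-482) - 564 = -1218*(-482) - 564 = 587076 - 564 = 586512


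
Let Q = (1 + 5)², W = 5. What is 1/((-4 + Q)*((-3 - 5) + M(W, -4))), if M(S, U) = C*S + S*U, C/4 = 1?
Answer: -1/256 ≈ -0.0039063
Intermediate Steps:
C = 4 (C = 4*1 = 4)
M(S, U) = 4*S + S*U
Q = 36 (Q = 6² = 36)
1/((-4 + Q)*((-3 - 5) + M(W, -4))) = 1/((-4 + 36)*((-3 - 5) + 5*(4 - 4))) = 1/(32*(-8 + 5*0)) = 1/(32*(-8 + 0)) = 1/(32*(-8)) = 1/(-256) = -1/256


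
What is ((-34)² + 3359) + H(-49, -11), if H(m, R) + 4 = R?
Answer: 4500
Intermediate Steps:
H(m, R) = -4 + R
((-34)² + 3359) + H(-49, -11) = ((-34)² + 3359) + (-4 - 11) = (1156 + 3359) - 15 = 4515 - 15 = 4500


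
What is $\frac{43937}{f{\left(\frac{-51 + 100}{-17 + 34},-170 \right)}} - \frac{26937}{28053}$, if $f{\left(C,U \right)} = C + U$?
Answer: $- \frac{778893602}{2951799} \approx -263.87$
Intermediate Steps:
$\frac{43937}{f{\left(\frac{-51 + 100}{-17 + 34},-170 \right)}} - \frac{26937}{28053} = \frac{43937}{\frac{-51 + 100}{-17 + 34} - 170} - \frac{26937}{28053} = \frac{43937}{\frac{49}{17} - 170} - \frac{2993}{3117} = \frac{43937}{- \frac{2841}{17}} - \frac{2993}{3117} = 43937 \left(- \frac{17}{2841}\right) - \frac{2993}{3117} = - \frac{746929}{2841} - \frac{2993}{3117} = - \frac{778893602}{2951799}$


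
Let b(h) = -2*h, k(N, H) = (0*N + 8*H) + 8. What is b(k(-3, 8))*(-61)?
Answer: 8784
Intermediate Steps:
k(N, H) = 8 + 8*H (k(N, H) = (0 + 8*H) + 8 = 8*H + 8 = 8 + 8*H)
b(k(-3, 8))*(-61) = -2*(8 + 8*8)*(-61) = -2*(8 + 64)*(-61) = -2*72*(-61) = -144*(-61) = 8784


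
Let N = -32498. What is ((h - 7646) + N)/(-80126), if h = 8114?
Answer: 16015/40063 ≈ 0.39975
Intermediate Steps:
((h - 7646) + N)/(-80126) = ((8114 - 7646) - 32498)/(-80126) = (468 - 32498)*(-1/80126) = -32030*(-1/80126) = 16015/40063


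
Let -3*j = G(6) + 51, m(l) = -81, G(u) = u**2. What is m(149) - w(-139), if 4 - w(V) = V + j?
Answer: -253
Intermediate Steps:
j = -29 (j = -(6**2 + 51)/3 = -(36 + 51)/3 = -1/3*87 = -29)
w(V) = 33 - V (w(V) = 4 - (V - 29) = 4 - (-29 + V) = 4 + (29 - V) = 33 - V)
m(149) - w(-139) = -81 - (33 - 1*(-139)) = -81 - (33 + 139) = -81 - 1*172 = -81 - 172 = -253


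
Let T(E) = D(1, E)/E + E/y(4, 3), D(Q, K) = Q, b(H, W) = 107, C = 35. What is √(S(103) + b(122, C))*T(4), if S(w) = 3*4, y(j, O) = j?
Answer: 5*√119/4 ≈ 13.636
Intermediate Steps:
S(w) = 12
T(E) = 1/E + E/4
√(S(103) + b(122, C))*T(4) = √(12 + 107)*(1/4 + (¼)*4) = √119*(¼ + 1) = √119*(5/4) = 5*√119/4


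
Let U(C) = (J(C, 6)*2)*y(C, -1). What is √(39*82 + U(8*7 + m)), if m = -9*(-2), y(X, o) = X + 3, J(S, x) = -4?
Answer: √2582 ≈ 50.813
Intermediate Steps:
y(X, o) = 3 + X
m = 18
U(C) = -24 - 8*C (U(C) = (-4*2)*(3 + C) = -8*(3 + C) = -24 - 8*C)
√(39*82 + U(8*7 + m)) = √(39*82 + (-24 - 8*(8*7 + 18))) = √(3198 + (-24 - 8*(56 + 18))) = √(3198 + (-24 - 8*74)) = √(3198 + (-24 - 592)) = √(3198 - 616) = √2582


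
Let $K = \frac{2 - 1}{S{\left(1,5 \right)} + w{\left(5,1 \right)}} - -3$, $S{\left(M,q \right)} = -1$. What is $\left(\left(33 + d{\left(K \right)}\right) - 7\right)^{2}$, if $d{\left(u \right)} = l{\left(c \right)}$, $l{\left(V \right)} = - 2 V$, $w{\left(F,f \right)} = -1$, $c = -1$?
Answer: $784$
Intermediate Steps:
$K = \frac{5}{2}$ ($K = \frac{2 - 1}{-1 - 1} - -3 = 1 \frac{1}{-2} + 3 = 1 \left(- \frac{1}{2}\right) + 3 = - \frac{1}{2} + 3 = \frac{5}{2} \approx 2.5$)
$d{\left(u \right)} = 2$ ($d{\left(u \right)} = \left(-2\right) \left(-1\right) = 2$)
$\left(\left(33 + d{\left(K \right)}\right) - 7\right)^{2} = \left(\left(33 + 2\right) - 7\right)^{2} = \left(35 - 7\right)^{2} = 28^{2} = 784$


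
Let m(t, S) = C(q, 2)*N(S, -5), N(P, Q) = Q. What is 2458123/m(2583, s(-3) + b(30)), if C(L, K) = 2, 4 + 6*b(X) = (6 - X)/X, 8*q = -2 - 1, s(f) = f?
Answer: -2458123/10 ≈ -2.4581e+5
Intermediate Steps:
q = -3/8 (q = (-2 - 1)/8 = (⅛)*(-3) = -3/8 ≈ -0.37500)
b(X) = -⅔ + (6 - X)/(6*X) (b(X) = -⅔ + ((6 - X)/X)/6 = -⅔ + (6 - X)/(6*X))
m(t, S) = -10 (m(t, S) = 2*(-5) = -10)
2458123/m(2583, s(-3) + b(30)) = 2458123/(-10) = 2458123*(-⅒) = -2458123/10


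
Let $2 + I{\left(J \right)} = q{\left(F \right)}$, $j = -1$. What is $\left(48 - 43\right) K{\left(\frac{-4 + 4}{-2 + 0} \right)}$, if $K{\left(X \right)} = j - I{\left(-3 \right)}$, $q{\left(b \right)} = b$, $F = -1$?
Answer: $10$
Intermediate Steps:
$I{\left(J \right)} = -3$ ($I{\left(J \right)} = -2 - 1 = -3$)
$K{\left(X \right)} = 2$ ($K{\left(X \right)} = -1 - -3 = -1 + 3 = 2$)
$\left(48 - 43\right) K{\left(\frac{-4 + 4}{-2 + 0} \right)} = \left(48 - 43\right) 2 = 5 \cdot 2 = 10$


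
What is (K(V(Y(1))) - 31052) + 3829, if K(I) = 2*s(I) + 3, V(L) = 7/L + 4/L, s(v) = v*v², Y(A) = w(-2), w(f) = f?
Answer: -110211/4 ≈ -27553.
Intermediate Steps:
Y(A) = -2
s(v) = v³
V(L) = 11/L
K(I) = 3 + 2*I³ (K(I) = 2*I³ + 3 = 3 + 2*I³)
(K(V(Y(1))) - 31052) + 3829 = ((3 + 2*(11/(-2))³) - 31052) + 3829 = ((3 + 2*(11*(-½))³) - 31052) + 3829 = ((3 + 2*(-11/2)³) - 31052) + 3829 = ((3 + 2*(-1331/8)) - 31052) + 3829 = ((3 - 1331/4) - 31052) + 3829 = (-1319/4 - 31052) + 3829 = -125527/4 + 3829 = -110211/4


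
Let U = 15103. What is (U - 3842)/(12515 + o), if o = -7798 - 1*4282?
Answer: 11261/435 ≈ 25.887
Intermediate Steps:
o = -12080 (o = -7798 - 4282 = -12080)
(U - 3842)/(12515 + o) = (15103 - 3842)/(12515 - 12080) = 11261/435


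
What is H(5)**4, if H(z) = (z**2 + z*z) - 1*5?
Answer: 4100625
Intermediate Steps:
H(z) = -5 + 2*z**2 (H(z) = (z**2 + z**2) - 5 = 2*z**2 - 5 = -5 + 2*z**2)
H(5)**4 = (-5 + 2*5**2)**4 = (-5 + 2*25)**4 = (-5 + 50)**4 = 45**4 = 4100625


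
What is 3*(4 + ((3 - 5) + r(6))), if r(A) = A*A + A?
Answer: 132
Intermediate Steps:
r(A) = A + A² (r(A) = A² + A = A + A²)
3*(4 + ((3 - 5) + r(6))) = 3*(4 + ((3 - 5) + 6*(1 + 6))) = 3*(4 + (-2 + 6*7)) = 3*(4 + (-2 + 42)) = 3*(4 + 40) = 3*44 = 132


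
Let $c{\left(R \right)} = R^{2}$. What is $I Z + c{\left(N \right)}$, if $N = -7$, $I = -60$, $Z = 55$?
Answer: $-3251$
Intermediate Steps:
$I Z + c{\left(N \right)} = \left(-60\right) 55 + \left(-7\right)^{2} = -3300 + 49 = -3251$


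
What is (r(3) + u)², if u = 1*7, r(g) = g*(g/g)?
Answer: 100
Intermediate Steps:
r(g) = g (r(g) = g*1 = g)
u = 7
(r(3) + u)² = (3 + 7)² = 10² = 100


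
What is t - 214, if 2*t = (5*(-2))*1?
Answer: -219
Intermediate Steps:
t = -5 (t = ((5*(-2))*1)/2 = (-10*1)/2 = (1/2)*(-10) = -5)
t - 214 = -5 - 214 = -219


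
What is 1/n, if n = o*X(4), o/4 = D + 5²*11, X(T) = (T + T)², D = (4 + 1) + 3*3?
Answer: 1/73984 ≈ 1.3516e-5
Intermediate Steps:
D = 14 (D = 5 + 9 = 14)
X(T) = 4*T² (X(T) = (2*T)² = 4*T²)
o = 1156 (o = 4*(14 + 5²*11) = 4*(14 + 25*11) = 4*(14 + 275) = 4*289 = 1156)
n = 73984 (n = 1156*(4*4²) = 1156*(4*16) = 1156*64 = 73984)
1/n = 1/73984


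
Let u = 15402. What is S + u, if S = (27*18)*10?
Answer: 20262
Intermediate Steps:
S = 4860 (S = 486*10 = 4860)
S + u = 4860 + 15402 = 20262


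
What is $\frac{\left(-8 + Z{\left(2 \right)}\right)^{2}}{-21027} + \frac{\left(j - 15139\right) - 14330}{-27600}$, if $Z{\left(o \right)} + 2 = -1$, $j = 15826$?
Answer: $\frac{31503529}{64482800} \approx 0.48856$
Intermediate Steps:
$Z{\left(o \right)} = -3$ ($Z{\left(o \right)} = -2 - 1 = -3$)
$\frac{\left(-8 + Z{\left(2 \right)}\right)^{2}}{-21027} + \frac{\left(j - 15139\right) - 14330}{-27600} = \frac{\left(-8 - 3\right)^{2}}{-21027} + \frac{\left(15826 - 15139\right) - 14330}{-27600} = \left(-11\right)^{2} \left(- \frac{1}{21027}\right) + \left(687 - 14330\right) \left(- \frac{1}{27600}\right) = 121 \left(- \frac{1}{21027}\right) - - \frac{13643}{27600} = - \frac{121}{21027} + \frac{13643}{27600} = \frac{31503529}{64482800}$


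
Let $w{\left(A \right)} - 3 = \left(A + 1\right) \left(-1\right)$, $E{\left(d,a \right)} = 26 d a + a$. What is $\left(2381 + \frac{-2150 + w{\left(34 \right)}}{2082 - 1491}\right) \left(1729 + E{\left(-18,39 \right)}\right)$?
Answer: $- \frac{23159838676}{591} \approx -3.9188 \cdot 10^{7}$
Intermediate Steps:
$E{\left(d,a \right)} = a + 26 a d$ ($E{\left(d,a \right)} = 26 a d + a = a + 26 a d$)
$w{\left(A \right)} = 2 - A$ ($w{\left(A \right)} = 3 + \left(A + 1\right) \left(-1\right) = 3 + \left(1 + A\right) \left(-1\right) = 3 - \left(1 + A\right) = 2 - A$)
$\left(2381 + \frac{-2150 + w{\left(34 \right)}}{2082 - 1491}\right) \left(1729 + E{\left(-18,39 \right)}\right) = \left(2381 + \frac{-2150 + \left(2 - 34\right)}{2082 - 1491}\right) \left(1729 + 39 \left(1 + 26 \left(-18\right)\right)\right) = \left(2381 + \frac{-2150 + \left(2 - 34\right)}{2082 - 1491}\right) \left(1729 + 39 \left(1 - 468\right)\right) = \left(2381 + \frac{-2150 - 32}{591}\right) \left(1729 + 39 \left(-467\right)\right) = \left(2381 - \frac{2182}{591}\right) \left(1729 - 18213\right) = \left(2381 - \frac{2182}{591}\right) \left(-16484\right) = \frac{1404989}{591} \left(-16484\right) = - \frac{23159838676}{591}$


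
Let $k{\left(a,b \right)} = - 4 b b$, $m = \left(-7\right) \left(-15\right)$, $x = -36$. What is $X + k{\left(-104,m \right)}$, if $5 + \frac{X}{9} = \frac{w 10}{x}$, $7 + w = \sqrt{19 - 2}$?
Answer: $- \frac{88255}{2} - \frac{5 \sqrt{17}}{2} \approx -44138.0$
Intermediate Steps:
$m = 105$
$k{\left(a,b \right)} = - 4 b^{2}$
$w = -7 + \sqrt{17}$ ($w = -7 + \sqrt{19 - 2} = -7 + \sqrt{17} \approx -2.8769$)
$X = - \frac{55}{2} - \frac{5 \sqrt{17}}{2}$ ($X = -45 + 9 \frac{\left(-7 + \sqrt{17}\right) 10}{-36} = -45 + 9 \left(-70 + 10 \sqrt{17}\right) \left(- \frac{1}{36}\right) = -45 + 9 \left(\frac{35}{18} - \frac{5 \sqrt{17}}{18}\right) = -45 + \left(\frac{35}{2} - \frac{5 \sqrt{17}}{2}\right) = - \frac{55}{2} - \frac{5 \sqrt{17}}{2} \approx -37.808$)
$X + k{\left(-104,m \right)} = \left(- \frac{55}{2} - \frac{5 \sqrt{17}}{2}\right) - 4 \cdot 105^{2} = \left(- \frac{55}{2} - \frac{5 \sqrt{17}}{2}\right) - 44100 = - \frac{88255}{2} - \frac{5 \sqrt{17}}{2}$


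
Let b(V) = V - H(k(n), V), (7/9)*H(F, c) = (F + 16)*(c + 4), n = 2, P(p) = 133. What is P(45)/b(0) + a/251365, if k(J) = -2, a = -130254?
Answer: -42809833/18098280 ≈ -2.3654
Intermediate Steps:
H(F, c) = 9*(4 + c)*(16 + F)/7 (H(F, c) = 9*((F + 16)*(c + 4))/7 = 9*((16 + F)*(4 + c))/7 = 9*((4 + c)*(16 + F))/7 = 9*(4 + c)*(16 + F)/7)
b(V) = -72 - 17*V (b(V) = V - (576/7 + (36/7)*(-2) + 144*V/7 + (9/7)*(-2)*V) = V - (576/7 - 72/7 + 144*V/7 - 18*V/7) = V - (72 + 18*V) = V + (-72 - 18*V) = -72 - 17*V)
P(45)/b(0) + a/251365 = 133/(-72 - 17*0) - 130254/251365 = 133/(-72 + 0) - 130254*1/251365 = 133/(-72) - 130254/251365 = 133*(-1/72) - 130254/251365 = -133/72 - 130254/251365 = -42809833/18098280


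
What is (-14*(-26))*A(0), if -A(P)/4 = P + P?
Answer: 0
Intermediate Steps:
A(P) = -8*P (A(P) = -4*(P + P) = -8*P)
(-14*(-26))*A(0) = (-14*(-26))*(-8*0) = 364*0 = 0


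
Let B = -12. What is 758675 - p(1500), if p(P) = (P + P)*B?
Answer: 794675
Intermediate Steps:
p(P) = -24*P (p(P) = (P + P)*(-12) = (2*P)*(-12) = -24*P)
758675 - p(1500) = 758675 - (-24)*1500 = 758675 - 1*(-36000) = 758675 + 36000 = 794675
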